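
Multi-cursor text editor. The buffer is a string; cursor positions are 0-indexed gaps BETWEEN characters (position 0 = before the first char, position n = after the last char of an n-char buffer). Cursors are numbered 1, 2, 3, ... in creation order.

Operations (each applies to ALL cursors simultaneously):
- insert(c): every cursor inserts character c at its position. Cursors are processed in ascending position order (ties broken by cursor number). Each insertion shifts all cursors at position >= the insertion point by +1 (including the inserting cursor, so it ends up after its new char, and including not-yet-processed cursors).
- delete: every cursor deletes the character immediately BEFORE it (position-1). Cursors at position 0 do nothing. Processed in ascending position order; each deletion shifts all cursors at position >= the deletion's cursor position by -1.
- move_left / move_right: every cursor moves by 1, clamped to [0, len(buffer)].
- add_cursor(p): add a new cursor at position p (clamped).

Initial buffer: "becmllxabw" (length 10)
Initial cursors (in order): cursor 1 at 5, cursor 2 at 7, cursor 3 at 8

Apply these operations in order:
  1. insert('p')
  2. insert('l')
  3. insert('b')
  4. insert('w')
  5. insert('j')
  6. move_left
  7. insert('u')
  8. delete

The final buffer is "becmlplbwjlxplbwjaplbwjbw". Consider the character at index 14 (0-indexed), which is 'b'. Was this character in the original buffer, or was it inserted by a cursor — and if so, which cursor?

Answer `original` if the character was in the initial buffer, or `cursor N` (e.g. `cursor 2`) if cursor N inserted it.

After op 1 (insert('p')): buffer="becmlplxpapbw" (len 13), cursors c1@6 c2@9 c3@11, authorship .....1..2.3..
After op 2 (insert('l')): buffer="becmlpllxplaplbw" (len 16), cursors c1@7 c2@11 c3@14, authorship .....11..22.33..
After op 3 (insert('b')): buffer="becmlplblxplbaplbbw" (len 19), cursors c1@8 c2@13 c3@17, authorship .....111..222.333..
After op 4 (insert('w')): buffer="becmlplbwlxplbwaplbwbw" (len 22), cursors c1@9 c2@15 c3@20, authorship .....1111..2222.3333..
After op 5 (insert('j')): buffer="becmlplbwjlxplbwjaplbwjbw" (len 25), cursors c1@10 c2@17 c3@23, authorship .....11111..22222.33333..
After op 6 (move_left): buffer="becmlplbwjlxplbwjaplbwjbw" (len 25), cursors c1@9 c2@16 c3@22, authorship .....11111..22222.33333..
After op 7 (insert('u')): buffer="becmlplbwujlxplbwujaplbwujbw" (len 28), cursors c1@10 c2@18 c3@25, authorship .....111111..222222.333333..
After op 8 (delete): buffer="becmlplbwjlxplbwjaplbwjbw" (len 25), cursors c1@9 c2@16 c3@22, authorship .....11111..22222.33333..
Authorship (.=original, N=cursor N): . . . . . 1 1 1 1 1 . . 2 2 2 2 2 . 3 3 3 3 3 . .
Index 14: author = 2

Answer: cursor 2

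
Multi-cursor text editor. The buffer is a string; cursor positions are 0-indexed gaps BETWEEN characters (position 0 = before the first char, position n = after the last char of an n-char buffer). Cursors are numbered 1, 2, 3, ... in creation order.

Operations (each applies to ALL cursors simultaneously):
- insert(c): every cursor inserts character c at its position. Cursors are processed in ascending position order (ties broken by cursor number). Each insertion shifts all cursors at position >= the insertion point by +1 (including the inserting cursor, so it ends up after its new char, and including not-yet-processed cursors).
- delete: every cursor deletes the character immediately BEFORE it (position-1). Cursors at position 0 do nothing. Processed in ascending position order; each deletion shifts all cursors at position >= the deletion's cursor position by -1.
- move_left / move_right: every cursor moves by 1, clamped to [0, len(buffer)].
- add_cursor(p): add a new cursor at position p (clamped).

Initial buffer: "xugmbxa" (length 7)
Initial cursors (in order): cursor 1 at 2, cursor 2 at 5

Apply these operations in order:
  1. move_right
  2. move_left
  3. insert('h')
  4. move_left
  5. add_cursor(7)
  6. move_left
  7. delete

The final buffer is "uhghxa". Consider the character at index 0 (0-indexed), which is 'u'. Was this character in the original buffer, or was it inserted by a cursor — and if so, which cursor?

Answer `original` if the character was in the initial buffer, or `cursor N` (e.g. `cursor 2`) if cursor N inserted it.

After op 1 (move_right): buffer="xugmbxa" (len 7), cursors c1@3 c2@6, authorship .......
After op 2 (move_left): buffer="xugmbxa" (len 7), cursors c1@2 c2@5, authorship .......
After op 3 (insert('h')): buffer="xuhgmbhxa" (len 9), cursors c1@3 c2@7, authorship ..1...2..
After op 4 (move_left): buffer="xuhgmbhxa" (len 9), cursors c1@2 c2@6, authorship ..1...2..
After op 5 (add_cursor(7)): buffer="xuhgmbhxa" (len 9), cursors c1@2 c2@6 c3@7, authorship ..1...2..
After op 6 (move_left): buffer="xuhgmbhxa" (len 9), cursors c1@1 c2@5 c3@6, authorship ..1...2..
After op 7 (delete): buffer="uhghxa" (len 6), cursors c1@0 c2@3 c3@3, authorship .1.2..
Authorship (.=original, N=cursor N): . 1 . 2 . .
Index 0: author = original

Answer: original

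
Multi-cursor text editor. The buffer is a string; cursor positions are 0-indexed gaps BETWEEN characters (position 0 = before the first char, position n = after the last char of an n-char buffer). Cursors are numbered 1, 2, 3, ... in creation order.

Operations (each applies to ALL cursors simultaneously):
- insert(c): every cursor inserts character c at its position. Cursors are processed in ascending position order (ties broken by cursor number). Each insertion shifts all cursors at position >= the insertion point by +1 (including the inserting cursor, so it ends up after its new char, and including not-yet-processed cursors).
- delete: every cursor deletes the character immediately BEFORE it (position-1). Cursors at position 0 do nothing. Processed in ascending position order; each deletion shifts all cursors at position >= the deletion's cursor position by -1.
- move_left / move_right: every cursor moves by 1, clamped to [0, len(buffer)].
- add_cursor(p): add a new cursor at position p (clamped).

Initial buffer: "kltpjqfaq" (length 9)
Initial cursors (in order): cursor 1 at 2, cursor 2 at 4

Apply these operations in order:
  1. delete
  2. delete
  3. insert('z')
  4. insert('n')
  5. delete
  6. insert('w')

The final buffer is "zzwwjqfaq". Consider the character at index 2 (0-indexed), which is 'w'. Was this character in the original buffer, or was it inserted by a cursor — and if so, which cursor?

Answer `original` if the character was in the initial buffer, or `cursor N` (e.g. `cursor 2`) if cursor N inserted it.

After op 1 (delete): buffer="ktjqfaq" (len 7), cursors c1@1 c2@2, authorship .......
After op 2 (delete): buffer="jqfaq" (len 5), cursors c1@0 c2@0, authorship .....
After op 3 (insert('z')): buffer="zzjqfaq" (len 7), cursors c1@2 c2@2, authorship 12.....
After op 4 (insert('n')): buffer="zznnjqfaq" (len 9), cursors c1@4 c2@4, authorship 1212.....
After op 5 (delete): buffer="zzjqfaq" (len 7), cursors c1@2 c2@2, authorship 12.....
After op 6 (insert('w')): buffer="zzwwjqfaq" (len 9), cursors c1@4 c2@4, authorship 1212.....
Authorship (.=original, N=cursor N): 1 2 1 2 . . . . .
Index 2: author = 1

Answer: cursor 1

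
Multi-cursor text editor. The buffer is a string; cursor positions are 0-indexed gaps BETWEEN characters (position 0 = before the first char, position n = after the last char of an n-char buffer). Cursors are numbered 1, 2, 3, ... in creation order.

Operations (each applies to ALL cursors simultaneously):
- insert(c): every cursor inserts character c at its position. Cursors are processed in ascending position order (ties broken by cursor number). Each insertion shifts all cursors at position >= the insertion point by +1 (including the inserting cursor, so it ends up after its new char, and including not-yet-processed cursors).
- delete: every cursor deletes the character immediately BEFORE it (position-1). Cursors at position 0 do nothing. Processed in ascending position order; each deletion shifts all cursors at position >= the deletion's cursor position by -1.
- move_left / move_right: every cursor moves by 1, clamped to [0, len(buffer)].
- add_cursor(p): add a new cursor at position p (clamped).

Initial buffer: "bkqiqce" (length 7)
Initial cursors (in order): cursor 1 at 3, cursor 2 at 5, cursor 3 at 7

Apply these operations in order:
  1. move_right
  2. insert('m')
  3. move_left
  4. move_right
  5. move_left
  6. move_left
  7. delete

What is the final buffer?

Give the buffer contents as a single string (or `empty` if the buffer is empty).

Answer: bkimcem

Derivation:
After op 1 (move_right): buffer="bkqiqce" (len 7), cursors c1@4 c2@6 c3@7, authorship .......
After op 2 (insert('m')): buffer="bkqimqcmem" (len 10), cursors c1@5 c2@8 c3@10, authorship ....1..2.3
After op 3 (move_left): buffer="bkqimqcmem" (len 10), cursors c1@4 c2@7 c3@9, authorship ....1..2.3
After op 4 (move_right): buffer="bkqimqcmem" (len 10), cursors c1@5 c2@8 c3@10, authorship ....1..2.3
After op 5 (move_left): buffer="bkqimqcmem" (len 10), cursors c1@4 c2@7 c3@9, authorship ....1..2.3
After op 6 (move_left): buffer="bkqimqcmem" (len 10), cursors c1@3 c2@6 c3@8, authorship ....1..2.3
After op 7 (delete): buffer="bkimcem" (len 7), cursors c1@2 c2@4 c3@5, authorship ...1..3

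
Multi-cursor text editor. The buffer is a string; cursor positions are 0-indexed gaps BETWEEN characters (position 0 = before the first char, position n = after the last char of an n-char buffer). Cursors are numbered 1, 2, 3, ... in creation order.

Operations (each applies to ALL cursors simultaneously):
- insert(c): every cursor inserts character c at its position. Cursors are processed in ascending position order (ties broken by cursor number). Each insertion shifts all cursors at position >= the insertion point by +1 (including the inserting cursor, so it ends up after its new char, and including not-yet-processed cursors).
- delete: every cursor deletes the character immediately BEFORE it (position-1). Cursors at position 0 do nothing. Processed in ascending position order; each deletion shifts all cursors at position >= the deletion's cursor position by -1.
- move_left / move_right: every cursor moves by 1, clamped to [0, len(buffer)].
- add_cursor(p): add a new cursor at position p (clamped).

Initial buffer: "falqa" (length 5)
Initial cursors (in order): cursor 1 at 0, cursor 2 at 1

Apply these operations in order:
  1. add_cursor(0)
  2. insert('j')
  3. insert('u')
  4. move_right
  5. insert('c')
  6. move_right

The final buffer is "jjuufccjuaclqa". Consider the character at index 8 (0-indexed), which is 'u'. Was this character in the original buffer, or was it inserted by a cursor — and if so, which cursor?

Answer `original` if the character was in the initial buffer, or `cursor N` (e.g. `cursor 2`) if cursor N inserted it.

Answer: cursor 2

Derivation:
After op 1 (add_cursor(0)): buffer="falqa" (len 5), cursors c1@0 c3@0 c2@1, authorship .....
After op 2 (insert('j')): buffer="jjfjalqa" (len 8), cursors c1@2 c3@2 c2@4, authorship 13.2....
After op 3 (insert('u')): buffer="jjuufjualqa" (len 11), cursors c1@4 c3@4 c2@7, authorship 1313.22....
After op 4 (move_right): buffer="jjuufjualqa" (len 11), cursors c1@5 c3@5 c2@8, authorship 1313.22....
After op 5 (insert('c')): buffer="jjuufccjuaclqa" (len 14), cursors c1@7 c3@7 c2@11, authorship 1313.1322.2...
After op 6 (move_right): buffer="jjuufccjuaclqa" (len 14), cursors c1@8 c3@8 c2@12, authorship 1313.1322.2...
Authorship (.=original, N=cursor N): 1 3 1 3 . 1 3 2 2 . 2 . . .
Index 8: author = 2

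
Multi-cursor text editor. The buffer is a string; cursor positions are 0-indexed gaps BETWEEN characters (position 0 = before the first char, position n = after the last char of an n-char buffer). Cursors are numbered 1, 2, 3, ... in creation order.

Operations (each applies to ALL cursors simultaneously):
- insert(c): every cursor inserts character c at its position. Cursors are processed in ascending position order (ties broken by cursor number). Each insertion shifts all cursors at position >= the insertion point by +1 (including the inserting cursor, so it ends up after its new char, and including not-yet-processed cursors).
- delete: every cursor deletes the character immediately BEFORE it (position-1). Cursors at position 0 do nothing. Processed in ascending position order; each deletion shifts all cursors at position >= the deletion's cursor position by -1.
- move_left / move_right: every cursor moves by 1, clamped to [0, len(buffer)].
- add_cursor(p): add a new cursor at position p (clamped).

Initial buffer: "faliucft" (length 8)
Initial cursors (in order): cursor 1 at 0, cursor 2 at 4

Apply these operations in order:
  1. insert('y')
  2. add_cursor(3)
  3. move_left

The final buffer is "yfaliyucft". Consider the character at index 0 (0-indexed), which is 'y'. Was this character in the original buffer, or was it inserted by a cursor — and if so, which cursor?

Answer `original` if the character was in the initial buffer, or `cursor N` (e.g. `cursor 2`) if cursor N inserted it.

After op 1 (insert('y')): buffer="yfaliyucft" (len 10), cursors c1@1 c2@6, authorship 1....2....
After op 2 (add_cursor(3)): buffer="yfaliyucft" (len 10), cursors c1@1 c3@3 c2@6, authorship 1....2....
After op 3 (move_left): buffer="yfaliyucft" (len 10), cursors c1@0 c3@2 c2@5, authorship 1....2....
Authorship (.=original, N=cursor N): 1 . . . . 2 . . . .
Index 0: author = 1

Answer: cursor 1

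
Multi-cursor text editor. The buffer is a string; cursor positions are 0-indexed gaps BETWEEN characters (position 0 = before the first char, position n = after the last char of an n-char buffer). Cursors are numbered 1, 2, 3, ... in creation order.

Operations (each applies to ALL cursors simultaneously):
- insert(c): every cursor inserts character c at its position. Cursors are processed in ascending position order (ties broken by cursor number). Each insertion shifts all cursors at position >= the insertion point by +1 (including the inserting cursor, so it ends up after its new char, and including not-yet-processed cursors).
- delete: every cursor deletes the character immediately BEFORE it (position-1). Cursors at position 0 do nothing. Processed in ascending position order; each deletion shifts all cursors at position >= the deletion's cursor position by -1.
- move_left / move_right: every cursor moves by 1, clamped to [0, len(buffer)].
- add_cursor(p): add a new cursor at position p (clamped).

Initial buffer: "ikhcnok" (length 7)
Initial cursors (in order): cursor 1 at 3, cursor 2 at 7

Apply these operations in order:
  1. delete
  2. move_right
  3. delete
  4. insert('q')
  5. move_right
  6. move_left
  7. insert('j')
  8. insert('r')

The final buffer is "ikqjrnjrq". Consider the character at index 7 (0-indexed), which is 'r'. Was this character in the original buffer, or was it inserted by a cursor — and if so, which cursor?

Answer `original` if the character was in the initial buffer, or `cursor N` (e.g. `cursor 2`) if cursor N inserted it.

Answer: cursor 2

Derivation:
After op 1 (delete): buffer="ikcno" (len 5), cursors c1@2 c2@5, authorship .....
After op 2 (move_right): buffer="ikcno" (len 5), cursors c1@3 c2@5, authorship .....
After op 3 (delete): buffer="ikn" (len 3), cursors c1@2 c2@3, authorship ...
After op 4 (insert('q')): buffer="ikqnq" (len 5), cursors c1@3 c2@5, authorship ..1.2
After op 5 (move_right): buffer="ikqnq" (len 5), cursors c1@4 c2@5, authorship ..1.2
After op 6 (move_left): buffer="ikqnq" (len 5), cursors c1@3 c2@4, authorship ..1.2
After op 7 (insert('j')): buffer="ikqjnjq" (len 7), cursors c1@4 c2@6, authorship ..11.22
After op 8 (insert('r')): buffer="ikqjrnjrq" (len 9), cursors c1@5 c2@8, authorship ..111.222
Authorship (.=original, N=cursor N): . . 1 1 1 . 2 2 2
Index 7: author = 2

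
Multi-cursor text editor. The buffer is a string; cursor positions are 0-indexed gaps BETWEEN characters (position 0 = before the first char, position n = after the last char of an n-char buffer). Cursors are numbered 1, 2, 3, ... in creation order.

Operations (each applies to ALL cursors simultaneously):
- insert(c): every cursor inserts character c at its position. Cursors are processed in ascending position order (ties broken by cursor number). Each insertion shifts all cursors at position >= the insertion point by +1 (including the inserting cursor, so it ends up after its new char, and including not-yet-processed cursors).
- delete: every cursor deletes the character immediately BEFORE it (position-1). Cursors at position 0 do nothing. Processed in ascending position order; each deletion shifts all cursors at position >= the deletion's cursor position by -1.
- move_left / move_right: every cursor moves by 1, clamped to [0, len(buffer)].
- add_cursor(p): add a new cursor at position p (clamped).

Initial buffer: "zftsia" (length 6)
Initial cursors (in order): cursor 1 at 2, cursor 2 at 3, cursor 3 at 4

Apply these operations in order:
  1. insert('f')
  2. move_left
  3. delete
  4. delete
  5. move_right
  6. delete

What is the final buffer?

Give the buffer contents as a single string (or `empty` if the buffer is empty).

Answer: ia

Derivation:
After op 1 (insert('f')): buffer="zfftfsfia" (len 9), cursors c1@3 c2@5 c3@7, authorship ..1.2.3..
After op 2 (move_left): buffer="zfftfsfia" (len 9), cursors c1@2 c2@4 c3@6, authorship ..1.2.3..
After op 3 (delete): buffer="zfffia" (len 6), cursors c1@1 c2@2 c3@3, authorship .123..
After op 4 (delete): buffer="fia" (len 3), cursors c1@0 c2@0 c3@0, authorship 3..
After op 5 (move_right): buffer="fia" (len 3), cursors c1@1 c2@1 c3@1, authorship 3..
After op 6 (delete): buffer="ia" (len 2), cursors c1@0 c2@0 c3@0, authorship ..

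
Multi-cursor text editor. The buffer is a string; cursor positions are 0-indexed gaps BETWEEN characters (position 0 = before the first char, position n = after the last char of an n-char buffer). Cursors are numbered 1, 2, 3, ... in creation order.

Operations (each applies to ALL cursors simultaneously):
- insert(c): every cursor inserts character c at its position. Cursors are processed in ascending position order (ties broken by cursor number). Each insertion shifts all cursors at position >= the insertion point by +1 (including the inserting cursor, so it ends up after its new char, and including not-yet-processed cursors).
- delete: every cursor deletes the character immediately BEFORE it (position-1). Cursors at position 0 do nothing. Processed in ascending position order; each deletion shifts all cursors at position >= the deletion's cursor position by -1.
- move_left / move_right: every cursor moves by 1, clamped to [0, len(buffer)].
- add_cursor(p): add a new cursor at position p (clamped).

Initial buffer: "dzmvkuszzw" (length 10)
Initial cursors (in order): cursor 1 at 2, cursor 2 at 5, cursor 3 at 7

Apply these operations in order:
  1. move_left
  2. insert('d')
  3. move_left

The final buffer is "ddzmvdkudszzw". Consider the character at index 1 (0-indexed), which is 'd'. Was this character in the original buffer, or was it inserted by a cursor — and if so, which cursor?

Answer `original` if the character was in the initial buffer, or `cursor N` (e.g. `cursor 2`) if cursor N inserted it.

Answer: cursor 1

Derivation:
After op 1 (move_left): buffer="dzmvkuszzw" (len 10), cursors c1@1 c2@4 c3@6, authorship ..........
After op 2 (insert('d')): buffer="ddzmvdkudszzw" (len 13), cursors c1@2 c2@6 c3@9, authorship .1...2..3....
After op 3 (move_left): buffer="ddzmvdkudszzw" (len 13), cursors c1@1 c2@5 c3@8, authorship .1...2..3....
Authorship (.=original, N=cursor N): . 1 . . . 2 . . 3 . . . .
Index 1: author = 1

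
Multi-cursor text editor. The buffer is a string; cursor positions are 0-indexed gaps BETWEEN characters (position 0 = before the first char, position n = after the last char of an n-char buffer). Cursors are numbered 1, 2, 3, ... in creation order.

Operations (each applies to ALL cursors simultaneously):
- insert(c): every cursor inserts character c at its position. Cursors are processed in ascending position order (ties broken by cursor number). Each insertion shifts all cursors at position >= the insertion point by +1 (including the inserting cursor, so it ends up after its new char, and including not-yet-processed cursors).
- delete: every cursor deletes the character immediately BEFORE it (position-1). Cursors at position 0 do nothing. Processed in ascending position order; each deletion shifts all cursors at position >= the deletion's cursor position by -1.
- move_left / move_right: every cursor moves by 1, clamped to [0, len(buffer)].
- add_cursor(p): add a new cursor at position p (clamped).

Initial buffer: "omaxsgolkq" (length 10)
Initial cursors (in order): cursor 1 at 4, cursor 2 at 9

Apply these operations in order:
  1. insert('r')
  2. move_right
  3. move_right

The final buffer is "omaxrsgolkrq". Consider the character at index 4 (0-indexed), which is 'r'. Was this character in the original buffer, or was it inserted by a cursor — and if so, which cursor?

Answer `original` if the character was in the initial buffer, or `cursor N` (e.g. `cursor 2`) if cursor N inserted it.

Answer: cursor 1

Derivation:
After op 1 (insert('r')): buffer="omaxrsgolkrq" (len 12), cursors c1@5 c2@11, authorship ....1.....2.
After op 2 (move_right): buffer="omaxrsgolkrq" (len 12), cursors c1@6 c2@12, authorship ....1.....2.
After op 3 (move_right): buffer="omaxrsgolkrq" (len 12), cursors c1@7 c2@12, authorship ....1.....2.
Authorship (.=original, N=cursor N): . . . . 1 . . . . . 2 .
Index 4: author = 1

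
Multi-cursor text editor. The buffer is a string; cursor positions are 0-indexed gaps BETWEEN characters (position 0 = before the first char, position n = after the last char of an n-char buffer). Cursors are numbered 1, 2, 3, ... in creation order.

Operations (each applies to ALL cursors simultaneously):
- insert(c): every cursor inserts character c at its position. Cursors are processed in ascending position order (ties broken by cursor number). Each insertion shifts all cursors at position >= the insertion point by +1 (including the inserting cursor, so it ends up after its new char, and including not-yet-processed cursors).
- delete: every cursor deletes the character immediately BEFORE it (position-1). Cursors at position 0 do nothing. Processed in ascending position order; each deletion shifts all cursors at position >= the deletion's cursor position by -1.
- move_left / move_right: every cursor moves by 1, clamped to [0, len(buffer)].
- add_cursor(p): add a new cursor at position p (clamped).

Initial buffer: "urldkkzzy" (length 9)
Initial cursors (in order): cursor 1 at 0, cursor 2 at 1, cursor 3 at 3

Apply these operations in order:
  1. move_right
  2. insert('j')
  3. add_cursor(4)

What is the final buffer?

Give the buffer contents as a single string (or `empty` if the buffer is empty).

Answer: ujrjldjkkzzy

Derivation:
After op 1 (move_right): buffer="urldkkzzy" (len 9), cursors c1@1 c2@2 c3@4, authorship .........
After op 2 (insert('j')): buffer="ujrjldjkkzzy" (len 12), cursors c1@2 c2@4 c3@7, authorship .1.2..3.....
After op 3 (add_cursor(4)): buffer="ujrjldjkkzzy" (len 12), cursors c1@2 c2@4 c4@4 c3@7, authorship .1.2..3.....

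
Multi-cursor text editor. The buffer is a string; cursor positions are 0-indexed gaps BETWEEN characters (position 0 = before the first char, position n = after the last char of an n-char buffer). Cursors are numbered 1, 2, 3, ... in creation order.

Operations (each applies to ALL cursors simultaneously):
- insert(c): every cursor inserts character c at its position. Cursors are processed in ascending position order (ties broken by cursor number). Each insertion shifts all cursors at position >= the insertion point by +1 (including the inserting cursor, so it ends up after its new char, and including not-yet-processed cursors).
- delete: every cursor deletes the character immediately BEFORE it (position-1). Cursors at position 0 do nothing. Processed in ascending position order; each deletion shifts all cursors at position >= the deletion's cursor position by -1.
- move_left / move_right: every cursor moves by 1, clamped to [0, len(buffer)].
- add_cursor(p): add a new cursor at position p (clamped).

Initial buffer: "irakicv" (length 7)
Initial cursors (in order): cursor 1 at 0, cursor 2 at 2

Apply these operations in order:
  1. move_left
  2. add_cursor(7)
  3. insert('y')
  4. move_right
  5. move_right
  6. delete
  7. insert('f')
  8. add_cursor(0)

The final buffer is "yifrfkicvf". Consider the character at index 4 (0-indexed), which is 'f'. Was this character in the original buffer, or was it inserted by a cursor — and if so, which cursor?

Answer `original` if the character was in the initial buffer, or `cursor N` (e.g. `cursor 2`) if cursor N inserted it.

After op 1 (move_left): buffer="irakicv" (len 7), cursors c1@0 c2@1, authorship .......
After op 2 (add_cursor(7)): buffer="irakicv" (len 7), cursors c1@0 c2@1 c3@7, authorship .......
After op 3 (insert('y')): buffer="yiyrakicvy" (len 10), cursors c1@1 c2@3 c3@10, authorship 1.2......3
After op 4 (move_right): buffer="yiyrakicvy" (len 10), cursors c1@2 c2@4 c3@10, authorship 1.2......3
After op 5 (move_right): buffer="yiyrakicvy" (len 10), cursors c1@3 c2@5 c3@10, authorship 1.2......3
After op 6 (delete): buffer="yirkicv" (len 7), cursors c1@2 c2@3 c3@7, authorship 1......
After op 7 (insert('f')): buffer="yifrfkicvf" (len 10), cursors c1@3 c2@5 c3@10, authorship 1.1.2....3
After op 8 (add_cursor(0)): buffer="yifrfkicvf" (len 10), cursors c4@0 c1@3 c2@5 c3@10, authorship 1.1.2....3
Authorship (.=original, N=cursor N): 1 . 1 . 2 . . . . 3
Index 4: author = 2

Answer: cursor 2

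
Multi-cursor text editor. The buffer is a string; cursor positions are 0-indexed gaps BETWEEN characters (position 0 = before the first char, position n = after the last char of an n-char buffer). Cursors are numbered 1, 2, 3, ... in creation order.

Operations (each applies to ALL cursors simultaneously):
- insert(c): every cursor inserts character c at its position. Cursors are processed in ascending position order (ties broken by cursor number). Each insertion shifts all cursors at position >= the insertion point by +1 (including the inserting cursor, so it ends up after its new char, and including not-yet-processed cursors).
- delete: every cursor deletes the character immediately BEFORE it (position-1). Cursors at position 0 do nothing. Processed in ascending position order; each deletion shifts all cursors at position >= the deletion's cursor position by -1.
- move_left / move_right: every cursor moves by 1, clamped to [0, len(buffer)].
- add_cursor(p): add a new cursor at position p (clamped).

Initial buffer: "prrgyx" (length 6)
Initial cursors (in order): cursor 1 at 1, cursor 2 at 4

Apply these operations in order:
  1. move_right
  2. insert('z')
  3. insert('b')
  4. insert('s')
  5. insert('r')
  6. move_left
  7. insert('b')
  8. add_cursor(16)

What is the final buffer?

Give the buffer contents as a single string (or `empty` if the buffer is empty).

Answer: przbsbrrgyzbsbrx

Derivation:
After op 1 (move_right): buffer="prrgyx" (len 6), cursors c1@2 c2@5, authorship ......
After op 2 (insert('z')): buffer="przrgyzx" (len 8), cursors c1@3 c2@7, authorship ..1...2.
After op 3 (insert('b')): buffer="przbrgyzbx" (len 10), cursors c1@4 c2@9, authorship ..11...22.
After op 4 (insert('s')): buffer="przbsrgyzbsx" (len 12), cursors c1@5 c2@11, authorship ..111...222.
After op 5 (insert('r')): buffer="przbsrrgyzbsrx" (len 14), cursors c1@6 c2@13, authorship ..1111...2222.
After op 6 (move_left): buffer="przbsrrgyzbsrx" (len 14), cursors c1@5 c2@12, authorship ..1111...2222.
After op 7 (insert('b')): buffer="przbsbrrgyzbsbrx" (len 16), cursors c1@6 c2@14, authorship ..11111...22222.
After op 8 (add_cursor(16)): buffer="przbsbrrgyzbsbrx" (len 16), cursors c1@6 c2@14 c3@16, authorship ..11111...22222.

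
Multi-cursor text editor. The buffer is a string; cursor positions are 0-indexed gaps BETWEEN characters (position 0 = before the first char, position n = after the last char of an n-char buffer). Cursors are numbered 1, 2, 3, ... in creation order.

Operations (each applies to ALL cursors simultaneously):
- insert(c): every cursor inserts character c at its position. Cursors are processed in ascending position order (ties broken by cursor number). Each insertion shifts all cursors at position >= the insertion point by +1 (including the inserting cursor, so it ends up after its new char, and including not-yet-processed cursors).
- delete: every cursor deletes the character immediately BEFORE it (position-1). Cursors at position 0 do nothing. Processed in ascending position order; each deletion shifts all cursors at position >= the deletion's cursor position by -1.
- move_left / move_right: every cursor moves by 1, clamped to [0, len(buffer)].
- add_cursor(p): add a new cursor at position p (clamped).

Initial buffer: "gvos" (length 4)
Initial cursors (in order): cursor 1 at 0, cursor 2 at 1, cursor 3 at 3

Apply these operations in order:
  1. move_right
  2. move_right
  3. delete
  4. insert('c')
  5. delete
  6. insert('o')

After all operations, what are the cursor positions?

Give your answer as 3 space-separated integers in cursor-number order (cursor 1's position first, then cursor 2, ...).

Answer: 4 4 4

Derivation:
After op 1 (move_right): buffer="gvos" (len 4), cursors c1@1 c2@2 c3@4, authorship ....
After op 2 (move_right): buffer="gvos" (len 4), cursors c1@2 c2@3 c3@4, authorship ....
After op 3 (delete): buffer="g" (len 1), cursors c1@1 c2@1 c3@1, authorship .
After op 4 (insert('c')): buffer="gccc" (len 4), cursors c1@4 c2@4 c3@4, authorship .123
After op 5 (delete): buffer="g" (len 1), cursors c1@1 c2@1 c3@1, authorship .
After op 6 (insert('o')): buffer="gooo" (len 4), cursors c1@4 c2@4 c3@4, authorship .123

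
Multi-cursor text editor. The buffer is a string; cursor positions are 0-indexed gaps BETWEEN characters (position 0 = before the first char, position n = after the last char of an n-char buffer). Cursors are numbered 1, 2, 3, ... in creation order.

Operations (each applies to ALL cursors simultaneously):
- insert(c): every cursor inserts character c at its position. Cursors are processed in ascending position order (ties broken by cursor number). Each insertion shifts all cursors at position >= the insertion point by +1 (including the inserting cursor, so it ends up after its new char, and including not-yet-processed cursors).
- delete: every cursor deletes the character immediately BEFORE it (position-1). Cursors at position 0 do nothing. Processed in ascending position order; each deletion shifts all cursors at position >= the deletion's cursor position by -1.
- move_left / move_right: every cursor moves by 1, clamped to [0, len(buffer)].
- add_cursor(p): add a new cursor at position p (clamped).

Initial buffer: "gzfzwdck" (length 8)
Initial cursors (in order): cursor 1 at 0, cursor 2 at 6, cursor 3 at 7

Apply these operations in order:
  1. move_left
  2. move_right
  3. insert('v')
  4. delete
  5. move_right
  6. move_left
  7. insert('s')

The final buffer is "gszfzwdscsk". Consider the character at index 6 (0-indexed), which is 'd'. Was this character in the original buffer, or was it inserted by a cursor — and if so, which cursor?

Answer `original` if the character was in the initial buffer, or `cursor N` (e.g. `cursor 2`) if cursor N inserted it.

After op 1 (move_left): buffer="gzfzwdck" (len 8), cursors c1@0 c2@5 c3@6, authorship ........
After op 2 (move_right): buffer="gzfzwdck" (len 8), cursors c1@1 c2@6 c3@7, authorship ........
After op 3 (insert('v')): buffer="gvzfzwdvcvk" (len 11), cursors c1@2 c2@8 c3@10, authorship .1.....2.3.
After op 4 (delete): buffer="gzfzwdck" (len 8), cursors c1@1 c2@6 c3@7, authorship ........
After op 5 (move_right): buffer="gzfzwdck" (len 8), cursors c1@2 c2@7 c3@8, authorship ........
After op 6 (move_left): buffer="gzfzwdck" (len 8), cursors c1@1 c2@6 c3@7, authorship ........
After op 7 (insert('s')): buffer="gszfzwdscsk" (len 11), cursors c1@2 c2@8 c3@10, authorship .1.....2.3.
Authorship (.=original, N=cursor N): . 1 . . . . . 2 . 3 .
Index 6: author = original

Answer: original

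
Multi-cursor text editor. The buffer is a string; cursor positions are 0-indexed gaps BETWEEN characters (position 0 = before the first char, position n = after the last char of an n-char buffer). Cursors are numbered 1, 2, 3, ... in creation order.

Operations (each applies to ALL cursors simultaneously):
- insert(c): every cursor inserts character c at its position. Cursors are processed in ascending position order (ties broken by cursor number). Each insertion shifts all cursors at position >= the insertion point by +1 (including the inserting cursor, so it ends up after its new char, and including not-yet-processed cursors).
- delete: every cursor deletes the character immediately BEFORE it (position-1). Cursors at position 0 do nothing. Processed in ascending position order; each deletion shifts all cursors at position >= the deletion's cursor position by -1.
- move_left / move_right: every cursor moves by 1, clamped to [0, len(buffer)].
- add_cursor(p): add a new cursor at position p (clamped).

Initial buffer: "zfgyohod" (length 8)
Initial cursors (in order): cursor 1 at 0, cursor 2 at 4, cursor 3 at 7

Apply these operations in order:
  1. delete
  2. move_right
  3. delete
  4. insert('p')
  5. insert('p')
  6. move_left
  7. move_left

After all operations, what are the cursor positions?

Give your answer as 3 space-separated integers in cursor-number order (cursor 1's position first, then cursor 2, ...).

After op 1 (delete): buffer="zfgohd" (len 6), cursors c1@0 c2@3 c3@5, authorship ......
After op 2 (move_right): buffer="zfgohd" (len 6), cursors c1@1 c2@4 c3@6, authorship ......
After op 3 (delete): buffer="fgh" (len 3), cursors c1@0 c2@2 c3@3, authorship ...
After op 4 (insert('p')): buffer="pfgphp" (len 6), cursors c1@1 c2@4 c3@6, authorship 1..2.3
After op 5 (insert('p')): buffer="ppfgpphpp" (len 9), cursors c1@2 c2@6 c3@9, authorship 11..22.33
After op 6 (move_left): buffer="ppfgpphpp" (len 9), cursors c1@1 c2@5 c3@8, authorship 11..22.33
After op 7 (move_left): buffer="ppfgpphpp" (len 9), cursors c1@0 c2@4 c3@7, authorship 11..22.33

Answer: 0 4 7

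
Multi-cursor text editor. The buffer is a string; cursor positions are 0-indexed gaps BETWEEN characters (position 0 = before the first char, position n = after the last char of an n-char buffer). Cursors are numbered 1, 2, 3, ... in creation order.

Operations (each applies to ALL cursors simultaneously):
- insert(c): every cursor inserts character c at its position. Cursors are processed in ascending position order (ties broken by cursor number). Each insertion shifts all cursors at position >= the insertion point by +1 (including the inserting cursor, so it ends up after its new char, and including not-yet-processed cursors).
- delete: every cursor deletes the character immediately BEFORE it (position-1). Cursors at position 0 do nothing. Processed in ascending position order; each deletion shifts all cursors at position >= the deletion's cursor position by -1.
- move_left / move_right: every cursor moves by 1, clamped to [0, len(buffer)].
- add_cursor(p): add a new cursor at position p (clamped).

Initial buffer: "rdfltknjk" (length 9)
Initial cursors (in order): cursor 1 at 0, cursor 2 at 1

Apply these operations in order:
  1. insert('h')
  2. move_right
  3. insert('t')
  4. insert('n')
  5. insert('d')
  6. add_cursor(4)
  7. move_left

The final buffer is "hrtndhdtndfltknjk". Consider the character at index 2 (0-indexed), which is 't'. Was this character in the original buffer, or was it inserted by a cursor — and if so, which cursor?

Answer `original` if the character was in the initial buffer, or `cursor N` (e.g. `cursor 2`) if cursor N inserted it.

Answer: cursor 1

Derivation:
After op 1 (insert('h')): buffer="hrhdfltknjk" (len 11), cursors c1@1 c2@3, authorship 1.2........
After op 2 (move_right): buffer="hrhdfltknjk" (len 11), cursors c1@2 c2@4, authorship 1.2........
After op 3 (insert('t')): buffer="hrthdtfltknjk" (len 13), cursors c1@3 c2@6, authorship 1.12.2.......
After op 4 (insert('n')): buffer="hrtnhdtnfltknjk" (len 15), cursors c1@4 c2@8, authorship 1.112.22.......
After op 5 (insert('d')): buffer="hrtndhdtndfltknjk" (len 17), cursors c1@5 c2@10, authorship 1.1112.222.......
After op 6 (add_cursor(4)): buffer="hrtndhdtndfltknjk" (len 17), cursors c3@4 c1@5 c2@10, authorship 1.1112.222.......
After op 7 (move_left): buffer="hrtndhdtndfltknjk" (len 17), cursors c3@3 c1@4 c2@9, authorship 1.1112.222.......
Authorship (.=original, N=cursor N): 1 . 1 1 1 2 . 2 2 2 . . . . . . .
Index 2: author = 1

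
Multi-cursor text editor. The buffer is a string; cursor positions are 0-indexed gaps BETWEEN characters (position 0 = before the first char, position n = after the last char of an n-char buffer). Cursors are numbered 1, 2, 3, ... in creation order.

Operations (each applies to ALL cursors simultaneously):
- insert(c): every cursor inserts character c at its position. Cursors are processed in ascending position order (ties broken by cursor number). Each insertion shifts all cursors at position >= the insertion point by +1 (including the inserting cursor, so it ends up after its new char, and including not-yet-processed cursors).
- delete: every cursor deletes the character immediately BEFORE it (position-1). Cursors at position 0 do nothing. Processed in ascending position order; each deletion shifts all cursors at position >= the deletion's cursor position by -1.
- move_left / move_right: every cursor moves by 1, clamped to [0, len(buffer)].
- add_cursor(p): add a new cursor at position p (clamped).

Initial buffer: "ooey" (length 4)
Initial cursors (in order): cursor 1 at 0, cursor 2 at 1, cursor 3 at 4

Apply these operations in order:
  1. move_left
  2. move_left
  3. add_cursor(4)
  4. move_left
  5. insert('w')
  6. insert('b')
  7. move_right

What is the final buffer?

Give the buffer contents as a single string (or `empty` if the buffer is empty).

After op 1 (move_left): buffer="ooey" (len 4), cursors c1@0 c2@0 c3@3, authorship ....
After op 2 (move_left): buffer="ooey" (len 4), cursors c1@0 c2@0 c3@2, authorship ....
After op 3 (add_cursor(4)): buffer="ooey" (len 4), cursors c1@0 c2@0 c3@2 c4@4, authorship ....
After op 4 (move_left): buffer="ooey" (len 4), cursors c1@0 c2@0 c3@1 c4@3, authorship ....
After op 5 (insert('w')): buffer="wwowoewy" (len 8), cursors c1@2 c2@2 c3@4 c4@7, authorship 12.3..4.
After op 6 (insert('b')): buffer="wwbbowboewby" (len 12), cursors c1@4 c2@4 c3@7 c4@11, authorship 1212.33..44.
After op 7 (move_right): buffer="wwbbowboewby" (len 12), cursors c1@5 c2@5 c3@8 c4@12, authorship 1212.33..44.

Answer: wwbbowboewby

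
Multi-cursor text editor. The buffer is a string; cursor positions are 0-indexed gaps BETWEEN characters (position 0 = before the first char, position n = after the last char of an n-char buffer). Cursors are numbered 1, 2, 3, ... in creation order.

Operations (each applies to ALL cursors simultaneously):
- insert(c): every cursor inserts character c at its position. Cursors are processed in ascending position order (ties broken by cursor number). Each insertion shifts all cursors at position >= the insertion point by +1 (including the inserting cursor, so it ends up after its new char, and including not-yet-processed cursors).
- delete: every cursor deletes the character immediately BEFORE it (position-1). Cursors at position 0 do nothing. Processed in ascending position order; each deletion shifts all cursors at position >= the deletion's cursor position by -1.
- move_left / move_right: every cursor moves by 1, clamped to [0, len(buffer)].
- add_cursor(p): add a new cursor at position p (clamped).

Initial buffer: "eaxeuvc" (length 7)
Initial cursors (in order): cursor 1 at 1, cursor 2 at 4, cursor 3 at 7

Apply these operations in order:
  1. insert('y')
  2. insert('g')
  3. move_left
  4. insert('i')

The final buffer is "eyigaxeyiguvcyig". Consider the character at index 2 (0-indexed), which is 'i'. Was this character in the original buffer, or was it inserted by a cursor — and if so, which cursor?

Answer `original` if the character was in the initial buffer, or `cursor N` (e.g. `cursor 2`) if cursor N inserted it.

After op 1 (insert('y')): buffer="eyaxeyuvcy" (len 10), cursors c1@2 c2@6 c3@10, authorship .1...2...3
After op 2 (insert('g')): buffer="eygaxeyguvcyg" (len 13), cursors c1@3 c2@8 c3@13, authorship .11...22...33
After op 3 (move_left): buffer="eygaxeyguvcyg" (len 13), cursors c1@2 c2@7 c3@12, authorship .11...22...33
After op 4 (insert('i')): buffer="eyigaxeyiguvcyig" (len 16), cursors c1@3 c2@9 c3@15, authorship .111...222...333
Authorship (.=original, N=cursor N): . 1 1 1 . . . 2 2 2 . . . 3 3 3
Index 2: author = 1

Answer: cursor 1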